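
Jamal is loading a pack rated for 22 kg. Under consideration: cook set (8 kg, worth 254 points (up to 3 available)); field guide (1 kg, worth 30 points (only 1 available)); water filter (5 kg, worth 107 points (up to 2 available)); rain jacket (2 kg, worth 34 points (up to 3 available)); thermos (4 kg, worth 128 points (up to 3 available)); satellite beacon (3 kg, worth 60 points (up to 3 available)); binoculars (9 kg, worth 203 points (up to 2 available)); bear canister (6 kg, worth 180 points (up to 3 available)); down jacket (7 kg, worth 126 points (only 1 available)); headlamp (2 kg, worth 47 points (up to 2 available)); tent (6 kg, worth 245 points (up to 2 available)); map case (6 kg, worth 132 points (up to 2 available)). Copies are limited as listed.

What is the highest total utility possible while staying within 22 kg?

Taking the top-ratio items first gives field guide + 2×thermos + 2×tent for 776 (21 kg).
Replace field guide and thermos with bear canister: the trade gains 22 net, giving 798 at 22 kg.

798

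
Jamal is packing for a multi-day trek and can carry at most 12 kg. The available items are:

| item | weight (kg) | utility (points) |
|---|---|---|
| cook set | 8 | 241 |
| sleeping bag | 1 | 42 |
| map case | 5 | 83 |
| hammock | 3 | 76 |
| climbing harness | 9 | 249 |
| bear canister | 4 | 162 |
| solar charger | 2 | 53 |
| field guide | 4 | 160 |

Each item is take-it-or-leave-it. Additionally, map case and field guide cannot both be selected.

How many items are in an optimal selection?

4

Best achievable utility is 440.
sleeping bag + hammock + bear canister + field guide hits 440 at 12 kg.
Any selection reaching 440 contains exactly 4 items.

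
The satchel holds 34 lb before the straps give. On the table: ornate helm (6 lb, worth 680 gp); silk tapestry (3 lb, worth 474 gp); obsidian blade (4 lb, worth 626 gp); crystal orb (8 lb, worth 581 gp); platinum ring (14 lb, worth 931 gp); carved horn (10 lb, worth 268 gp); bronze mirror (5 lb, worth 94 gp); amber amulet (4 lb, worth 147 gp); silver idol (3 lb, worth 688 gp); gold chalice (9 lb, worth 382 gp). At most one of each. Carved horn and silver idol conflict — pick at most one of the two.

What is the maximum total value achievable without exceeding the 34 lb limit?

Greedy by ratio would take ornate helm + silk tapestry + obsidian blade + crystal orb + silver idol + gold chalice: 33 lb used, total 3431.
Dropping crystal orb and gold chalice frees 17 lb; slotting in platinum ring + amber amulet (18 lb) lifts the total to 3546 at 34 lb.
Every other selection either busts 34 lb or breaks a pairing rule or fails to beat 3546.

3546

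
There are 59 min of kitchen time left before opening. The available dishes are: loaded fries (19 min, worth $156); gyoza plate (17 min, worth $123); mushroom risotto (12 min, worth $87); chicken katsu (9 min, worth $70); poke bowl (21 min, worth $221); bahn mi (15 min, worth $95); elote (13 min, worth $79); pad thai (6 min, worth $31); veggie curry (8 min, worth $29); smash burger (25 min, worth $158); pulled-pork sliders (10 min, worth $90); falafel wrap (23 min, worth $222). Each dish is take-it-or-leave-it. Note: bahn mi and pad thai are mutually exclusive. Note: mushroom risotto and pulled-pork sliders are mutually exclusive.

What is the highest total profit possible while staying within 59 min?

Density check — poke bowl 10.52, falafel wrap 9.65, pulled-pork sliders 9.00 are the best per min.
Filling by ratio: poke bowl + pulled-pork sliders + falafel wrap for 533, with 5 min left unused.
Replace pulled-pork sliders with chicken katsu + pad thai: the trade gains 11 net, giving 544 at 59 min.
Nothing else feasible within 59 min beats 544.

544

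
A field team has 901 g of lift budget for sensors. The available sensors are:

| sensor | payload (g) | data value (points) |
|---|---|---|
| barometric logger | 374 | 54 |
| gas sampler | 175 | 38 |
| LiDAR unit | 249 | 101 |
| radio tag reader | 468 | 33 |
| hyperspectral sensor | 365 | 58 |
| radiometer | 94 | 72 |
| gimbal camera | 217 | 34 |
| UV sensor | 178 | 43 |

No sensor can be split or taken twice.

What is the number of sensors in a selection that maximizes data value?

4

Optimal total is 274.
One optimal bundle: LiDAR unit + hyperspectral sensor + radiometer + UV sensor (886 g).
All optima have 4 sensors.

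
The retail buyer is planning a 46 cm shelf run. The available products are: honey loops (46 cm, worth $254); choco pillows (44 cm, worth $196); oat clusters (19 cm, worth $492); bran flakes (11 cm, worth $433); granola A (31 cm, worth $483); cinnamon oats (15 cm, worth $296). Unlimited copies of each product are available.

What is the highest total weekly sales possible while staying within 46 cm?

1732

Best packing: 4×bran flakes — 44 cm, 1732 total.
Nothing else within 46 cm beats 1732.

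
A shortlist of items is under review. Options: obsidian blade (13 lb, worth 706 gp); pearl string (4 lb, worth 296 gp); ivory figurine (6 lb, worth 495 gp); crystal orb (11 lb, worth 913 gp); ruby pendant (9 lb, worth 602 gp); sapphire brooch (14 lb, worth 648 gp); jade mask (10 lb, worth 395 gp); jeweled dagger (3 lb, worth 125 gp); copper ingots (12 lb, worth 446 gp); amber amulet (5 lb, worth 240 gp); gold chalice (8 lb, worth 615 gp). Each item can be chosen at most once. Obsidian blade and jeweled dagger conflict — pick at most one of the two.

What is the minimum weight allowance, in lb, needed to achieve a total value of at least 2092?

28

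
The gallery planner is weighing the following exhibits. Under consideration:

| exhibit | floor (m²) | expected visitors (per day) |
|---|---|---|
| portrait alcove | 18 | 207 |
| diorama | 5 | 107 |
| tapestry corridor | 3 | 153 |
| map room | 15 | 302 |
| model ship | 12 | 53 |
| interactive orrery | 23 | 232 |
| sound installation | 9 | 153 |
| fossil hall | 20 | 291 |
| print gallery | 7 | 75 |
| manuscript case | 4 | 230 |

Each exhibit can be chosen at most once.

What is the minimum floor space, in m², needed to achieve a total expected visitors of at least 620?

21

Need the lightest bundle worth ≥ 620.
diorama + tapestry corridor + sound installation + manuscript case: 643 expected visitors at 21 m².
Below 21 m² the best achievable stays under 620.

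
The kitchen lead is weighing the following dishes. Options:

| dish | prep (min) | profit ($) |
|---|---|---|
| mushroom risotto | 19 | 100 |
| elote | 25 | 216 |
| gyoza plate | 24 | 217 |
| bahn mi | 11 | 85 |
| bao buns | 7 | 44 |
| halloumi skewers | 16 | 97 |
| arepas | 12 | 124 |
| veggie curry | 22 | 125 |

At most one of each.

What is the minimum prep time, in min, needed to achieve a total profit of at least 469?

Look for the lowest-prep combination reaching 469.
gyoza plate + bahn mi + bao buns + arepas: 470 profit at 54 min.
Below 54 min the best achievable stays under 469.

54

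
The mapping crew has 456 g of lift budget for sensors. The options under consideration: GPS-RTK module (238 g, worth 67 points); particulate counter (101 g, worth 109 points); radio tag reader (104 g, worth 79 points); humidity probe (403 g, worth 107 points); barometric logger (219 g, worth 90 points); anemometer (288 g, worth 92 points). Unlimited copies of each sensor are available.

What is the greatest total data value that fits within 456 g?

436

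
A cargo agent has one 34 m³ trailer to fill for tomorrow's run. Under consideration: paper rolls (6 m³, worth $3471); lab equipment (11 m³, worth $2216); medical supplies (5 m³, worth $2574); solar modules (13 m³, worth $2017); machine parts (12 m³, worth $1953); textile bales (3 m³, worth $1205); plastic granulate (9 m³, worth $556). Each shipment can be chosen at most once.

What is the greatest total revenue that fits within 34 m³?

10214

Density check — paper rolls 578.50, medical supplies 514.80, textile bales 401.67, lab equipment 201.45 are the best per m³.
Taking the top-ratio shipments first gives paper rolls + lab equipment + medical supplies + textile bales + plastic granulate for 10022 (34 m³).
Replace textile bales and plastic granulate with machine parts: the trade gains 192 net, giving 10214 at 34 m³.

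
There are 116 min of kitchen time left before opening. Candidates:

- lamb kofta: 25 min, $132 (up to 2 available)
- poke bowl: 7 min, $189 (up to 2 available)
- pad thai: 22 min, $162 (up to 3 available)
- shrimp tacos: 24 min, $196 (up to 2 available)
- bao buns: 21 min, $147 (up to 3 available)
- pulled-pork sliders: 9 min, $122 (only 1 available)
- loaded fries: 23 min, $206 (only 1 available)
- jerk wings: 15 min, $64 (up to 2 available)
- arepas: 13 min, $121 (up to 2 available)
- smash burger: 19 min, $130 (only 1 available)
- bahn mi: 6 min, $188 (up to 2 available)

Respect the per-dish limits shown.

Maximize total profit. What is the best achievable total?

1546

Taking the top-ratio dishes first gives 2×poke bowl + shrimp tacos + pulled-pork sliders + loaded fries + 2×arepas + 2×bahn mi for 1520 (108 min).
Dropping arepas frees 13 min; slotting in bao buns (21 min) lifts the total to 1546 at 116 min.
Every other selection either busts 116 min or exceeds an availability limit or fails to beat 1546.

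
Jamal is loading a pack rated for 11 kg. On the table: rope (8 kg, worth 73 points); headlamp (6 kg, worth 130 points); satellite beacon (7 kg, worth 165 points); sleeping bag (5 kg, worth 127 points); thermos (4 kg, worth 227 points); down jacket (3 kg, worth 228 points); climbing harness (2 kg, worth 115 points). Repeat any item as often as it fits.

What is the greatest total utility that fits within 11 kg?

Taking 3×down jacket + climbing harness: 11 kg used, 799 in utility.

799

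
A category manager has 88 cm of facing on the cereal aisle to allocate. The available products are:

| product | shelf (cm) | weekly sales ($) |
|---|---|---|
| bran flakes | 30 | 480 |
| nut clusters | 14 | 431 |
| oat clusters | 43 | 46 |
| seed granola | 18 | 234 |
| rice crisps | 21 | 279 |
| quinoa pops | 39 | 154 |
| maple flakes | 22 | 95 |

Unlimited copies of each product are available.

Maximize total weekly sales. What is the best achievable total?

The ratio ordering already packs tightly: 6×nut clusters, 84 cm, 2586.

2586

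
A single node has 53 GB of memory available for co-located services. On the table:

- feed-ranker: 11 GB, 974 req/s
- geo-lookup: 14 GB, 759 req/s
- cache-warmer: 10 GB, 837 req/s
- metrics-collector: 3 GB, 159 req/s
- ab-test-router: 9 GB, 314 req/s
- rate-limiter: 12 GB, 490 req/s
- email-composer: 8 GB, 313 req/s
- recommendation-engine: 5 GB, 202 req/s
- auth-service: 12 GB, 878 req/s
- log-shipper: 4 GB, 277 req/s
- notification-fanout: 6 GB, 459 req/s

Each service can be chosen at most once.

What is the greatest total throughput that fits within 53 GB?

Ranking by ratio (throughput/GB): feed-ranker 88.55, cache-warmer 83.70, notification-fanout 76.50.
Greedy by ratio would take feed-ranker + cache-warmer + metrics-collector + recommendation-engine + auth-service + log-shipper + notification-fanout: 51 GB used, total 3786.
Dropping metrics-collector and recommendation-engine and log-shipper frees 12 GB; slotting in geo-lookup (14 GB) lifts the total to 3907 at 53 GB.
An exhaustive check of the 2048 subsets confirms 3907.

3907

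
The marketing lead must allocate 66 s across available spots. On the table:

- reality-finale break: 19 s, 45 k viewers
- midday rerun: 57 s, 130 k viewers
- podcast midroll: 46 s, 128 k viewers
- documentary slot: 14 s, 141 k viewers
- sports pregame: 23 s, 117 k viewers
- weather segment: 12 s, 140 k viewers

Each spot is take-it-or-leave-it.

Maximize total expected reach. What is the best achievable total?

398

Taking documentary slot + sports pregame + weather segment: 49 s used, 398 in expected reach.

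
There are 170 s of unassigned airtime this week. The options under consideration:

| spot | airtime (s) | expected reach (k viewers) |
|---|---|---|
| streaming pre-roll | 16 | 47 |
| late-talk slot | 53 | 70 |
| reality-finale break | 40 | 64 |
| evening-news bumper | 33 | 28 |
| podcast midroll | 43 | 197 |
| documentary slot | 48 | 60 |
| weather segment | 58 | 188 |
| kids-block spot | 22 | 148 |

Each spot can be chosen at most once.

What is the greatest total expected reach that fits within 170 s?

Filling by ratio: streaming pre-roll + podcast midroll + weather segment + kids-block spot for 580, with 31 s left unused.
Replace streaming pre-roll with reality-finale break: the trade gains 17 net, giving 597 at 163 s.
Next best is streaming pre-roll + podcast midroll + weather segment + kids-block spot at 580 (139 s) — short by 17.

597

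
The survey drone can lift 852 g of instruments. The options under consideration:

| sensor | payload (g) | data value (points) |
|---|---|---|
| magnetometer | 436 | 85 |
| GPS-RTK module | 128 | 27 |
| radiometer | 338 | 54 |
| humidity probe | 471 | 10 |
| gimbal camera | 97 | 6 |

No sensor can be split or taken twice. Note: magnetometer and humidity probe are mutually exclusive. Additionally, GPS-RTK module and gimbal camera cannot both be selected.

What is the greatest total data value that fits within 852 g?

Ranking by ratio (data value/g): GPS-RTK module 0.21, magnetometer 0.19, radiometer 0.16.
Best packing: magnetometer + radiometer — 774 g, 139 total.
Next best is magnetometer + GPS-RTK module at 112 (564 g) — short by 27.

139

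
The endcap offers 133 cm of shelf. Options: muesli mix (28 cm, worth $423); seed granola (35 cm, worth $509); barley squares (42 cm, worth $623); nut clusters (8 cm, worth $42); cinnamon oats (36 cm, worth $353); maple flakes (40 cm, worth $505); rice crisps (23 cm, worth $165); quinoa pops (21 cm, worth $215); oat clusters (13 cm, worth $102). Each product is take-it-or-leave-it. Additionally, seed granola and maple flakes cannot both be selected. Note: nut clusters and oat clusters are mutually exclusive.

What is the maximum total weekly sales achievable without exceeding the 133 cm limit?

Taking muesli mix + seed granola + barley squares + quinoa pops: 126 cm used, 1770 in weekly sales.

1770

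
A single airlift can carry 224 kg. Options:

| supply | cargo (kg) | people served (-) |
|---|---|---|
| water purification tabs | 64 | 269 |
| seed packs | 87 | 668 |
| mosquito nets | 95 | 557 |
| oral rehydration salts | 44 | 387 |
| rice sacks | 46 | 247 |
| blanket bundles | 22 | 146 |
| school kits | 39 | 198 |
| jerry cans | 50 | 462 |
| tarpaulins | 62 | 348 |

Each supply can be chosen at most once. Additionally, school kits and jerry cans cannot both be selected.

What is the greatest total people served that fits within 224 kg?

1663

Density check — jerry cans 9.24, oral rehydration salts 8.80, seed packs 7.68 are the best per kg.
Taking seed packs + oral rehydration salts + blanket bundles + jerry cans: 203 kg used, 1663 in people served.
Next best is seed packs + blanket bundles + jerry cans + tarpaulins at 1624 (221 kg) — short by 39.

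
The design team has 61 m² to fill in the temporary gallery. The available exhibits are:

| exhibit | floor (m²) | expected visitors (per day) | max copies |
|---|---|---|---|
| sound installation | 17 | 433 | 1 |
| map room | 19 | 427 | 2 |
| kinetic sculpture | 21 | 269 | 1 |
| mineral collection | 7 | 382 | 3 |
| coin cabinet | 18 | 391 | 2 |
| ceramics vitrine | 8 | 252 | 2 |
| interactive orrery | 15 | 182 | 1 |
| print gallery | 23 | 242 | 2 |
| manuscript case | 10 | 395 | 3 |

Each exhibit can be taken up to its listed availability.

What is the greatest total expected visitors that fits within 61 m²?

2583

3×mineral collection + ceramics vitrine + 3×manuscript case uses 59 of the 61 m² and totals 2583.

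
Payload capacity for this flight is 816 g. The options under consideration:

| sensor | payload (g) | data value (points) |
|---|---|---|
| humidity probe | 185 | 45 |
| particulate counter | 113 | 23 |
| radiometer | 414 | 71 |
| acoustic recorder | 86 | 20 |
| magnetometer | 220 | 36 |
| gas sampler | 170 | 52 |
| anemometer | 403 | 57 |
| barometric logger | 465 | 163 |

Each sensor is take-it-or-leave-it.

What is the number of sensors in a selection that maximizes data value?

3

Best achievable data value is 238.
One optimal bundle: particulate counter + gas sampler + barometric logger (748 g).
All optima have 3 sensors.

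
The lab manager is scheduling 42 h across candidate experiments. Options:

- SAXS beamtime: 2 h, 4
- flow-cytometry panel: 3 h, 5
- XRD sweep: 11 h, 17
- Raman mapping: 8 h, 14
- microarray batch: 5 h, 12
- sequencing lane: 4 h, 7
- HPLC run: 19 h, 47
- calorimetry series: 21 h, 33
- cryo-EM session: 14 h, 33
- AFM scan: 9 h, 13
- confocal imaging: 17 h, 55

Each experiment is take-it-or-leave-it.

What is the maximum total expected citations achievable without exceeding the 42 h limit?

114

The ratio ordering already packs tightly: microarray batch + HPLC run + confocal imaging, 41 h, 114.
Every other selection either busts 42 h or fails to beat 114.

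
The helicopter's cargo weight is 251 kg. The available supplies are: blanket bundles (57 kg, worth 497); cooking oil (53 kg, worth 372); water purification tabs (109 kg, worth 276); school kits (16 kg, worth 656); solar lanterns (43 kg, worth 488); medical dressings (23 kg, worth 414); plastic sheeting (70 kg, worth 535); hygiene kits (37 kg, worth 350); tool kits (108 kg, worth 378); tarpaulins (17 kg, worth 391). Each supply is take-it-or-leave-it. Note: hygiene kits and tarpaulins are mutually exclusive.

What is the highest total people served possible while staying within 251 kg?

2981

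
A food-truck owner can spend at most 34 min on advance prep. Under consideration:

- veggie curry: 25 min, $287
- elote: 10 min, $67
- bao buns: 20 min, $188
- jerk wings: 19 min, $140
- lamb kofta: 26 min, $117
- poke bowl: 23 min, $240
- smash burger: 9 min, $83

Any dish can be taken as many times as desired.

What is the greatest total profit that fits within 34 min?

370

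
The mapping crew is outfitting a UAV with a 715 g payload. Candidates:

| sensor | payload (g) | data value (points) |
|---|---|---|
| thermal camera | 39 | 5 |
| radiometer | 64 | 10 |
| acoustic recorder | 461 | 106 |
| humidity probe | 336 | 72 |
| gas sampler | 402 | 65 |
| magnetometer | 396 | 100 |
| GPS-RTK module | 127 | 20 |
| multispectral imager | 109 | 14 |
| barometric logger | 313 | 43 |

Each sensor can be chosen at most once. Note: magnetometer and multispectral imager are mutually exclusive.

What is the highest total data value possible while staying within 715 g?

143

Density check — magnetometer 0.25, acoustic recorder 0.23, humidity probe 0.21 are the best per g.
Best packing: magnetometer + barometric logger — 709 g, 143 total.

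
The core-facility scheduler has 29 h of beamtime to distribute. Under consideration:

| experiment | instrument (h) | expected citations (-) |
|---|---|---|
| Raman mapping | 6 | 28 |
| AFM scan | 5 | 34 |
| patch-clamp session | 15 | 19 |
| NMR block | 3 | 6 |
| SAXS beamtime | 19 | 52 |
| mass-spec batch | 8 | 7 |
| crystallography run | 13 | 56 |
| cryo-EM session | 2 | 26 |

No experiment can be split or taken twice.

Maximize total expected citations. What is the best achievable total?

150

Raman mapping + AFM scan + NMR block + crystallography run + cryo-EM session uses 29 of the 29 h and totals 150.
An exhaustive check of the 256 subsets confirms 150.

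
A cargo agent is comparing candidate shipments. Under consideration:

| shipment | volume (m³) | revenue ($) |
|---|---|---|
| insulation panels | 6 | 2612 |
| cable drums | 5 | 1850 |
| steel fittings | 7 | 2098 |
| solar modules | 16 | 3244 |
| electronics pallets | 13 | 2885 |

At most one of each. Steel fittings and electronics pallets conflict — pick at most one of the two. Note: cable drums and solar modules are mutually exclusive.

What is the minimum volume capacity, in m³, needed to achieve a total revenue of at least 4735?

Look for the lowest-volume combination reaching 4735.
insulation panels + cable drums + steel fittings reaches 6560 using 18 m³.
Below 18 m³ the best achievable stays under 4735.

18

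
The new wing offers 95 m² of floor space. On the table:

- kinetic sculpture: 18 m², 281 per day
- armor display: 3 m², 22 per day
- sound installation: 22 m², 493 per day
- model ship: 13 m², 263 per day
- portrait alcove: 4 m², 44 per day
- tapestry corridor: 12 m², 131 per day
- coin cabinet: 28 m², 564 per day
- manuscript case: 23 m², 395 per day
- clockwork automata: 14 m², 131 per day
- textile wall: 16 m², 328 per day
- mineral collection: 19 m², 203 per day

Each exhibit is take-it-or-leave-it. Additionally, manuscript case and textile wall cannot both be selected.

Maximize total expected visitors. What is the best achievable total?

Best packing: sound installation + model ship + portrait alcove + tapestry corridor + coin cabinet + textile wall — 95 m², 1823 total.
Next best is armor display + sound installation + model ship + tapestry corridor + coin cabinet + textile wall at 1801 (94 m²) — short by 22.

1823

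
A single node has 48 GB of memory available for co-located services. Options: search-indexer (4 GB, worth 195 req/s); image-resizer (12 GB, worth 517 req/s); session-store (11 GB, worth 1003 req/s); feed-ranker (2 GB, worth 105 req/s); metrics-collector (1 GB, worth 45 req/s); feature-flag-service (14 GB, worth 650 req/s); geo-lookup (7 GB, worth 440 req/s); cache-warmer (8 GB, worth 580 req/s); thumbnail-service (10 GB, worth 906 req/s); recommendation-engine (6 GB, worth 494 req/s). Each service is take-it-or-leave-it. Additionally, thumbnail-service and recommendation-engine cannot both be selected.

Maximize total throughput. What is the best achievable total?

By throughput per GB: session-store 91.18, thumbnail-service 90.60, recommendation-engine 82.33 lead.
Best packing: image-resizer + session-store + geo-lookup + cache-warmer + thumbnail-service — 48 GB, 3446 total.
Next best is search-indexer + session-store + metrics-collector + feature-flag-service + cache-warmer + thumbnail-service at 3379 (48 GB) — short by 67.

3446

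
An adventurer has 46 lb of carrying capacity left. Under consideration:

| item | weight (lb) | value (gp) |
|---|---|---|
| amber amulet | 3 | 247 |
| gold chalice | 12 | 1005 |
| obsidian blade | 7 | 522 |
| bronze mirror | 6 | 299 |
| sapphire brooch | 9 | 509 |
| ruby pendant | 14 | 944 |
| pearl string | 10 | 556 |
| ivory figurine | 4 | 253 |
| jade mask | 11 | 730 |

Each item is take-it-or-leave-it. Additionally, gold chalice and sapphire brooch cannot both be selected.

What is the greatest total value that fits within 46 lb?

Taking the top-ratio items first gives amber amulet + gold chalice + obsidian blade + bronze mirror + ruby pendant + ivory figurine for 3270 (46 lb).
Replace bronze mirror and ivory figurine with pearl string: the trade gains 4 net, giving 3274 at 46 lb.
Next best is amber amulet + gold chalice + obsidian blade + bronze mirror + ruby pendant + ivory figurine at 3270 (46 lb) — short by 4.

3274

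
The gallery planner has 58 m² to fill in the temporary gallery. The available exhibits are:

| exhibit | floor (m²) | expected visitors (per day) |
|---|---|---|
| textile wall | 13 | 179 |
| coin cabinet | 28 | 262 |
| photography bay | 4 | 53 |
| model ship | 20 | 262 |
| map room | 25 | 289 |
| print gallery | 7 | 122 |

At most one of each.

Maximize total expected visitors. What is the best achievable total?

Greedy by ratio would take textile wall + photography bay + model ship + print gallery: 44 m² used, total 616.
The 11 m² tied up in photography bay and print gallery is better spent on map room — total rises to 730 (58 m²).
That's the maximum — no swap from here does better than 730.

730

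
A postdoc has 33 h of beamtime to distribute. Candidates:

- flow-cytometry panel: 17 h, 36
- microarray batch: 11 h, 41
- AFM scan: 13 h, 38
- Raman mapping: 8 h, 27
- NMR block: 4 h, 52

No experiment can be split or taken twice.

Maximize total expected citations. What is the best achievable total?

131

Taking the top-ratio experiments first gives microarray batch + Raman mapping + NMR block for 120 (23 h).
Replace Raman mapping with AFM scan: the trade gains 11 net, giving 131 at 28 h.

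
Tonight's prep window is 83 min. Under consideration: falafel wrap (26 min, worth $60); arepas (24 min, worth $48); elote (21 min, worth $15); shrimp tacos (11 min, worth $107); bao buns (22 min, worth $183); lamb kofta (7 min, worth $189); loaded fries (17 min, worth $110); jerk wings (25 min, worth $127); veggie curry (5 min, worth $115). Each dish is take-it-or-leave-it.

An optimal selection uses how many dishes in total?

5

Best achievable profit is 724.
For example bao buns + lamb kofta + loaded fries + jerk wings + veggie curry achieves it, using 76 min.
Any selection reaching 724 contains exactly 5 dishes.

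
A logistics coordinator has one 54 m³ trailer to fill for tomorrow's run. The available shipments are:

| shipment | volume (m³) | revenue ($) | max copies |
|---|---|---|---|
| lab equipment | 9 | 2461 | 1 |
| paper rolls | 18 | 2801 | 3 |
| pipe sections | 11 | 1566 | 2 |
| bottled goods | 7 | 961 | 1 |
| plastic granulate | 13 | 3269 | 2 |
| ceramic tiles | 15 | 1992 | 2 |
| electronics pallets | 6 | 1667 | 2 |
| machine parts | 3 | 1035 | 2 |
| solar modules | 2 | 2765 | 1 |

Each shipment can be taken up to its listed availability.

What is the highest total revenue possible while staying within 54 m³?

A density-first pass picks lab equipment + pipe sections + plastic granulate + 2×electronics pallets + 2×machine parts + solar modules — 15465 at 53 m³.
Replace pipe sections and machine parts with plastic granulate: the trade gains 668 net, giving 16133 at 52 m³.
The spare 2 m³ is too small for any remaining shipment, and no exchange beats 16133.

16133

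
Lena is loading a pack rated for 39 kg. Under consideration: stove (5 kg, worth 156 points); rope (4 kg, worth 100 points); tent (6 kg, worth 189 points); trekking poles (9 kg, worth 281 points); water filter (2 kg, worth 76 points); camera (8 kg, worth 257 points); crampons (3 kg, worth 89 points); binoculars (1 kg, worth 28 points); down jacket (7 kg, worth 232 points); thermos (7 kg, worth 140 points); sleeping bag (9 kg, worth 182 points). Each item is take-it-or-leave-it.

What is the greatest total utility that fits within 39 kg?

1232

Density check — water filter 38.00, down jacket 33.14, camera 32.12 are the best per kg.
Greedy by ratio would take stove + tent + trekking poles + water filter + camera + binoculars + down jacket: 38 kg used, total 1219.
The 2 kg tied up in water filter is better spent on crampons — total rises to 1232 (39 kg).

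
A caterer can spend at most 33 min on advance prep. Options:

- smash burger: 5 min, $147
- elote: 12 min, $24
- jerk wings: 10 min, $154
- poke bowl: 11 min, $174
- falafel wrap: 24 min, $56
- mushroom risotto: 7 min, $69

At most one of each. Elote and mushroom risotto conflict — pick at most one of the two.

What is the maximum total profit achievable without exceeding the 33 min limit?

Density check — smash burger 29.40, poke bowl 15.82, jerk wings 15.40, mushroom risotto 9.86 are the best per min.
Taking smash burger + jerk wings + poke bowl + mushroom risotto: 33 min used, 544 in profit.
That's the maximum — no feasible swap from here does better than 544.

544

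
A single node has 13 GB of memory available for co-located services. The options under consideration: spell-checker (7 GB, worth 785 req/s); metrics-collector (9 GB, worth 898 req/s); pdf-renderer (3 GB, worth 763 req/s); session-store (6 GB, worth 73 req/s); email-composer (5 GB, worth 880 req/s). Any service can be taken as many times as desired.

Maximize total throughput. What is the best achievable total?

3052

By throughput per GB: pdf-renderer 254.33, email-composer 176.00, spell-checker 112.14 lead.
The ratio ordering already packs tightly: 4×pdf-renderer, 12 GB, 3052.
Nothing else within 13 GB beats 3052.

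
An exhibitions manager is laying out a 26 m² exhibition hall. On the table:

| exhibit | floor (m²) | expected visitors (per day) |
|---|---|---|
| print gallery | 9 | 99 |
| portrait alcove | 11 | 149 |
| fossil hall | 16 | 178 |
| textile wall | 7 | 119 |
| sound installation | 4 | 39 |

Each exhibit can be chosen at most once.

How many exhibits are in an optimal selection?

3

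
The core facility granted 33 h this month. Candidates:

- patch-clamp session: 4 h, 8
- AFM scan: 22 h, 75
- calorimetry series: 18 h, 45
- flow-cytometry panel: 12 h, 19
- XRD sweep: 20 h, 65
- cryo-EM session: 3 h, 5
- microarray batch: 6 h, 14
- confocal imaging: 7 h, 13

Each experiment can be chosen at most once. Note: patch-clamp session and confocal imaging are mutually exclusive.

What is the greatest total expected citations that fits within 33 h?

97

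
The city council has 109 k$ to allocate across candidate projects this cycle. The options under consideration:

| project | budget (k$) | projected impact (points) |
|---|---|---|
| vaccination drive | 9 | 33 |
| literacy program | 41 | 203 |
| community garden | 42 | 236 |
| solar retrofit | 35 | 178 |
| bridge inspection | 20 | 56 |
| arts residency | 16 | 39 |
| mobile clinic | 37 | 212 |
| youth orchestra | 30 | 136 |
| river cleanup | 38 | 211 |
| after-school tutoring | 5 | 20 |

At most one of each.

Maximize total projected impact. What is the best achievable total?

584

Best packing: community garden + mobile clinic + youth orchestra — 109 k$, 584 total.
Every other selection either busts 109 k$ or fails to beat 584.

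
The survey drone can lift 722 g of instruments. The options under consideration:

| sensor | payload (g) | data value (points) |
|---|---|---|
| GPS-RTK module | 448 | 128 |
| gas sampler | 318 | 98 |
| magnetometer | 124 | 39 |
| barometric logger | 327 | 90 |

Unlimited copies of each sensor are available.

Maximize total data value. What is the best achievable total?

215

The ratio heuristic lands on 5×magnetometer (195) but leaves 102 g idle.
Dropping 2×magnetometer frees 248 g; slotting in gas sampler (318 g) lifts the total to 215 at 690 g.
That's the maximum — no swap from here does better than 215.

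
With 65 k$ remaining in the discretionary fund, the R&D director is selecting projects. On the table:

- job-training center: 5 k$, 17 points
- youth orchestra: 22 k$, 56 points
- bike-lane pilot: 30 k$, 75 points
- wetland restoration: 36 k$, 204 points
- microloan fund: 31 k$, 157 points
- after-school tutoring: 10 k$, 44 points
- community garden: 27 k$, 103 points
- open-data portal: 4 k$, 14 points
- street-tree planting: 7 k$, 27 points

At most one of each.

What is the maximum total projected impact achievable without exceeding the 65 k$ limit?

307

By projected impact per k$: wetland restoration 5.67, microloan fund 5.06, after-school tutoring 4.40, street-tree planting 3.86 lead.
Filling by ratio: job-training center + wetland restoration + after-school tutoring + open-data portal + street-tree planting for 306, with 3 k$ left unused.
But wetland restoration + community garden fits in 63 k$ and reaches 307.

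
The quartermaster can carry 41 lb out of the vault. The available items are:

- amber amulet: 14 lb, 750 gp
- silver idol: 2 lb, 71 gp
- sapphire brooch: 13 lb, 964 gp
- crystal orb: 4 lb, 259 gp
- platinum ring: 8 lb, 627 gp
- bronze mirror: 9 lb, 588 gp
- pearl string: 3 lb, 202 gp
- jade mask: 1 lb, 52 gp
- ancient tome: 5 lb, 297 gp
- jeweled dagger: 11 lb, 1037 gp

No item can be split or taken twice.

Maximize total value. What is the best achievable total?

3216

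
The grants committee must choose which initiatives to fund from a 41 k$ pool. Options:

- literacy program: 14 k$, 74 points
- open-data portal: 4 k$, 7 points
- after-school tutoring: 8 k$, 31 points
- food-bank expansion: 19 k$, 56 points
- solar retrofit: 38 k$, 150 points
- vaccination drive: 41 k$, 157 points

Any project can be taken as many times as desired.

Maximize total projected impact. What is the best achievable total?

186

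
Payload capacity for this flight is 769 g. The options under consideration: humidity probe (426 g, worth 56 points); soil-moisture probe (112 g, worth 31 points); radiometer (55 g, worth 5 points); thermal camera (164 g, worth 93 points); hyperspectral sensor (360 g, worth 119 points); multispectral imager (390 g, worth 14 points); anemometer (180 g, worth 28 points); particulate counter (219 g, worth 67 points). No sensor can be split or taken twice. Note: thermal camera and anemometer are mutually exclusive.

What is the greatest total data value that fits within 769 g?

The ratio ordering already packs tightly: thermal camera + hyperspectral sensor + particulate counter, 743 g, 279.
Next best is soil-moisture probe + radiometer + thermal camera + hyperspectral sensor at 248 (691 g) — short by 31.

279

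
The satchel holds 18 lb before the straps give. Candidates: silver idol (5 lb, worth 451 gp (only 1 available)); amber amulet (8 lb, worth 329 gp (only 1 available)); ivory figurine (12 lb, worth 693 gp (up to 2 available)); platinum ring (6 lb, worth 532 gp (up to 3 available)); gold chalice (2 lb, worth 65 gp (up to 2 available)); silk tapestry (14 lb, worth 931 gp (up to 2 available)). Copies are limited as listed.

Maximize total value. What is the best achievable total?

1596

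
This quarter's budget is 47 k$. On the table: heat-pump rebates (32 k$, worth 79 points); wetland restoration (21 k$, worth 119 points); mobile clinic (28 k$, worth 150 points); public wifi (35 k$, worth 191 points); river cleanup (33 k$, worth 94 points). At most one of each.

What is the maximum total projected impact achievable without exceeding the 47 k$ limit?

191

Taking the top-ratio projects first gives wetland restoration for 119 (21 k$).
The 21 k$ tied up in wetland restoration is better spent on public wifi — total rises to 191 (35 k$).
Runner-up mobile clinic tops out at 150.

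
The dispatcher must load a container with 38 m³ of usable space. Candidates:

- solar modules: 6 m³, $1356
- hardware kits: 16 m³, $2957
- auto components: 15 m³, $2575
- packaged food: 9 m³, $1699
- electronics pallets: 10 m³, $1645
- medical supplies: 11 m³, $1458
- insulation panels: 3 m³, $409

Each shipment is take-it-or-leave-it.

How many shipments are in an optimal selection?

Best achievable revenue is 6888.
For example solar modules + hardware kits + auto components achieves it, using 37 m³.
Any selection reaching 6888 contains exactly 3 shipments.

3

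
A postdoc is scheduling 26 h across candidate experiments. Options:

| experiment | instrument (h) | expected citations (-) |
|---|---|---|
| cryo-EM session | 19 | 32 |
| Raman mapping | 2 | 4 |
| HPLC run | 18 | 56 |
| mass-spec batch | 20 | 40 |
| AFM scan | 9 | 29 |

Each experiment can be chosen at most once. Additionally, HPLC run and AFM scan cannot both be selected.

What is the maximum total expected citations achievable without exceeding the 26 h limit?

60

Ranking by ratio (expected citations/h): AFM scan 3.22, HPLC run 3.11, Raman mapping 2.00, mass-spec batch 2.00.
A density-first pass picks Raman mapping + AFM scan — 33 at 11 h.
Dropping AFM scan frees 9 h; slotting in HPLC run (18 h) lifts the total to 60 at 20 h.
That's the maximum — no feasible swap from here does better than 60.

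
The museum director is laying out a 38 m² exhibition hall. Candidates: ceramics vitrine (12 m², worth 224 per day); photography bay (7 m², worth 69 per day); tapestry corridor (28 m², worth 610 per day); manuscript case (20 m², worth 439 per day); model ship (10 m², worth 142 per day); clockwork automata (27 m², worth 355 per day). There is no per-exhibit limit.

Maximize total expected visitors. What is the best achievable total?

752

Density check — manuscript case 21.95, tapestry corridor 21.79, ceramics vitrine 18.67 are the best per m².
Greedy by ratio would take ceramics vitrine + manuscript case: 32 m² used, total 663.
Dropping ceramics vitrine and manuscript case frees 32 m²; slotting in tapestry corridor + model ship (38 m²) lifts the total to 752 at 38 m².
No other feasible combination exceeds 752.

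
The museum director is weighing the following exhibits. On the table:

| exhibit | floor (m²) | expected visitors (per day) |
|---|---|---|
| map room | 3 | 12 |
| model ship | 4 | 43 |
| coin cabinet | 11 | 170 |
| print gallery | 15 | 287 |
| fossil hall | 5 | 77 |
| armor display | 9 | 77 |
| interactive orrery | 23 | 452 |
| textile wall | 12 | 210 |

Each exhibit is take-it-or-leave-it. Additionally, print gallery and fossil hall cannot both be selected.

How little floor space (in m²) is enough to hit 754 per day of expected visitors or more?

Need the lightest bundle worth ≥ 754.
Taking model ship + print gallery + interactive orrery gives 782 (≥ 754) for 42 m².
Any bundle with less than 42 m² falls short of 754.

42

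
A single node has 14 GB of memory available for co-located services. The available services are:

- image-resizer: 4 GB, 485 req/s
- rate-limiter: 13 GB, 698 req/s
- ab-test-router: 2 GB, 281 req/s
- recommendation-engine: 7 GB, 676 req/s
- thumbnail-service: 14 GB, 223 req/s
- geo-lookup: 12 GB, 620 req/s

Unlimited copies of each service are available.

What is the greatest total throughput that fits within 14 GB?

Taking 7×ab-test-router: 14 GB used, 1967 in throughput.
Every other selection either busts 14 GB or fails to beat 1967.

1967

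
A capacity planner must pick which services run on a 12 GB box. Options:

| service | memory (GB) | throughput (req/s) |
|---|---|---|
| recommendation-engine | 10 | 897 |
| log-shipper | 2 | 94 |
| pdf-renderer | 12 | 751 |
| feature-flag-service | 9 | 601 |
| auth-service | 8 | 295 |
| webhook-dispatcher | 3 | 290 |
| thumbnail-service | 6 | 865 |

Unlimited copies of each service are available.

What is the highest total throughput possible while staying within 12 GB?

Best packing: 2×thumbnail-service — 12 GB, 1730 total.
Every other selection either busts 12 GB or fails to beat 1730.

1730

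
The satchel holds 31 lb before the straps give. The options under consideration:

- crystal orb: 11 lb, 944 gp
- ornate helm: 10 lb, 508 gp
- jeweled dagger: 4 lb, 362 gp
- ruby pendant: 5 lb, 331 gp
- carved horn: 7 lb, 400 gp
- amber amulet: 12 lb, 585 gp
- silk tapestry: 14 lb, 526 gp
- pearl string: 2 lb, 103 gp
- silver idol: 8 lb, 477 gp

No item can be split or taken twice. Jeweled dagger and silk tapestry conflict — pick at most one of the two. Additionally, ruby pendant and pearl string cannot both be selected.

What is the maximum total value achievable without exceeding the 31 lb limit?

2183

Taking crystal orb + jeweled dagger + carved horn + silver idol: 30 lb used, 2183 in value.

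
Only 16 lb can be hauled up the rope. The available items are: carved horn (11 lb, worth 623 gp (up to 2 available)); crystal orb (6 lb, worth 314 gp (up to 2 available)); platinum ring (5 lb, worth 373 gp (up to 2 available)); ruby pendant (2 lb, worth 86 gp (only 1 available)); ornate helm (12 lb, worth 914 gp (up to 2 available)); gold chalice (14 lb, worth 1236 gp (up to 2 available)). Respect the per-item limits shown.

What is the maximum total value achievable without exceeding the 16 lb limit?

Taking ruby pendant + gold chalice: 16 lb used, 1322 in value.

1322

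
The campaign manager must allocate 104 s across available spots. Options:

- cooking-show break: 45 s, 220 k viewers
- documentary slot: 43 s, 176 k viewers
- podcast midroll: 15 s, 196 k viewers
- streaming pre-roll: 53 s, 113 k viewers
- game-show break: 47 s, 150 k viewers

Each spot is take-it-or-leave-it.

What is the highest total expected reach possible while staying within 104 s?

Cooking-show break + documentary slot + podcast midroll uses 103 of the 104 s and totals 592.
Runner-up cooking-show break + podcast midroll tops out at 416.

592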